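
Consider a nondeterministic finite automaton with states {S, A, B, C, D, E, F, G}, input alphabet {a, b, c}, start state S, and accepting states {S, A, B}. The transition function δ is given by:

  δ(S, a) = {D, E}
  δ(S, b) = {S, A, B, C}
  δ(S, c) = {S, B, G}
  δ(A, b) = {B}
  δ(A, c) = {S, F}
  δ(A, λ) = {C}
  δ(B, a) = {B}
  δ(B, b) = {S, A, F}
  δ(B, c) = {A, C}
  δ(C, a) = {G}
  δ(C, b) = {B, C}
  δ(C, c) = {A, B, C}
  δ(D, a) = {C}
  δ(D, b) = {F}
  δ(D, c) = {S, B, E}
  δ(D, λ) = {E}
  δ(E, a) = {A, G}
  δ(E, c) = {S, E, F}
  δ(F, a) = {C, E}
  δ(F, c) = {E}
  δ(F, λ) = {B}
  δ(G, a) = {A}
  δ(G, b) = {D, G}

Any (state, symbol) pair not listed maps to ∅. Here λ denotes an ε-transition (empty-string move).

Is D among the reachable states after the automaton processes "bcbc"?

Start in {S}.
Read 'b': {S} → {S, A, B, C}.
Read 'c': {S, A, B, C} → {S, A, B, C, F, G}.
Read 'b': {S, A, B, C, F, G} → {S, A, B, C, D, E, F, G}.
Read 'c': {S, A, B, C, D, E, F, G} → {S, A, B, C, E, F, G}.
State D is not in {S, A, B, C, E, F, G}.

No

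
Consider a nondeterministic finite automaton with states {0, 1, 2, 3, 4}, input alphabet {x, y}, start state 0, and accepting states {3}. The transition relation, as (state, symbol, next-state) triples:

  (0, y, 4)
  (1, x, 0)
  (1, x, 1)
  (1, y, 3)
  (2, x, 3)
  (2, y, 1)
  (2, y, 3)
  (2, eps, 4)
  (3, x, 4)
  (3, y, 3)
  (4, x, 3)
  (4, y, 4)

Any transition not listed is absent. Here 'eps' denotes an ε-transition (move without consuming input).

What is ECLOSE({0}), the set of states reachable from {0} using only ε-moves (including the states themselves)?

{0}

Begin with {0}.
No ε-moves leave this set, so the closure equals the set itself.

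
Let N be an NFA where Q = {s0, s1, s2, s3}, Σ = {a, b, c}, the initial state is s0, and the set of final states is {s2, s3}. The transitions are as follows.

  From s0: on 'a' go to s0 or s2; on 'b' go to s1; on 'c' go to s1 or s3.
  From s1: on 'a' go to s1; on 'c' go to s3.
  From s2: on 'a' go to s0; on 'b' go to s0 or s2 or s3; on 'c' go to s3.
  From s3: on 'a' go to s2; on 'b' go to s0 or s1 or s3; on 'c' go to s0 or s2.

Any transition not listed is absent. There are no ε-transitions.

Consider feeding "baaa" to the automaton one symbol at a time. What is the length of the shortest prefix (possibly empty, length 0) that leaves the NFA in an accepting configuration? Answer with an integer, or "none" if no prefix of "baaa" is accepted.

Start in {s0}.
Read 'b': s0→{s1}; now {s1}.
Read 'a': s1→{s1}; now {s1}.
Read 'a': s1→{s1}; now {s1}.
Read 'a': s1→{s1}; now {s1}.
No reachable set along the way intersects F.

none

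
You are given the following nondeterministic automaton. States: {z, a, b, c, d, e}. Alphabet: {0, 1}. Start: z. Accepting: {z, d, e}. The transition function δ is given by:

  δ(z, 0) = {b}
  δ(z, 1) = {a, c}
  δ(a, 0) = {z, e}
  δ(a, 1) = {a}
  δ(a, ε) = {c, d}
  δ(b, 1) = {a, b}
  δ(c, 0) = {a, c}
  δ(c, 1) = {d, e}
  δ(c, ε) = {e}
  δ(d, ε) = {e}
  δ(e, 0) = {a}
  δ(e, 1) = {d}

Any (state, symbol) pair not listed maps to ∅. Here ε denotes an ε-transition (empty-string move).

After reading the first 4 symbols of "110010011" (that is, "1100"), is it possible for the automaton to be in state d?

Yes

Start in {z}.
Read '1': z→{a, c}; union {a, c}; ε-closure = {a, c, d, e}.
Read '1': a→{a}, c→{d, e}, d→∅, e→{d}; union {a, d, e}; ε-closure = {a, c, d, e}.
Read '0': a→{z, e}, c→{a, c}, d→∅, e→{a}; union {z, a, c, e}; ε-closure = {z, a, c, d, e}.
Read '0': z→{b}, a→{z, e}, c→{a, c}, d→∅, e→{a}; union {z, a, b, c, e}; ε-closure = {z, a, b, c, d, e}.
State d is in {z, a, b, c, d, e}.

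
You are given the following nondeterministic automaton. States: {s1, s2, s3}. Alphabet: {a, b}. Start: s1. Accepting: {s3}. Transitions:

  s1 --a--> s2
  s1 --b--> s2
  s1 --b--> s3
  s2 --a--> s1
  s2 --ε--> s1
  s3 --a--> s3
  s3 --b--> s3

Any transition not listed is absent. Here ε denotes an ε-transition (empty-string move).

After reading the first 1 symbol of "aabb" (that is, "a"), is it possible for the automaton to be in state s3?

Start in {s1}.
Read 'a': s1→{s2}; union {s2}; ε-closure = {s1, s2}.
State s3 is not in {s1, s2}.

No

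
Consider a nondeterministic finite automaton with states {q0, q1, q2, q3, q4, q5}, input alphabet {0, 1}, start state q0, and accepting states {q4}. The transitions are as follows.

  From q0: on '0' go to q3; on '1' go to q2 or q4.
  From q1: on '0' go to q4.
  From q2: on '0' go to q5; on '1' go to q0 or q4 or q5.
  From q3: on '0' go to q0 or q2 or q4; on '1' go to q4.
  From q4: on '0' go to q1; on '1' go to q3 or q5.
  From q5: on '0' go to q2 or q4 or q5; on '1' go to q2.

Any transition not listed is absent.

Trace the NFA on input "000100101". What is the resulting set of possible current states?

Start in {q0}.
Read '0': {q0} → {q3}.
Read '0': {q3} → {q0, q2, q4}.
Read '0': {q0, q2, q4} → {q1, q3, q5}.
Read '1': {q1, q3, q5} → {q2, q4}.
Read '0': {q2, q4} → {q1, q5}.
Read '0': {q1, q5} → {q2, q4, q5}.
Read '1': {q2, q4, q5} → {q0, q2, q3, q4, q5}.
Read '0': {q0, q2, q3, q4, q5} → {q0, q1, q2, q3, q4, q5}.
Read '1': {q0, q1, q2, q3, q4, q5} → {q0, q2, q3, q4, q5}.

{q0, q2, q3, q4, q5}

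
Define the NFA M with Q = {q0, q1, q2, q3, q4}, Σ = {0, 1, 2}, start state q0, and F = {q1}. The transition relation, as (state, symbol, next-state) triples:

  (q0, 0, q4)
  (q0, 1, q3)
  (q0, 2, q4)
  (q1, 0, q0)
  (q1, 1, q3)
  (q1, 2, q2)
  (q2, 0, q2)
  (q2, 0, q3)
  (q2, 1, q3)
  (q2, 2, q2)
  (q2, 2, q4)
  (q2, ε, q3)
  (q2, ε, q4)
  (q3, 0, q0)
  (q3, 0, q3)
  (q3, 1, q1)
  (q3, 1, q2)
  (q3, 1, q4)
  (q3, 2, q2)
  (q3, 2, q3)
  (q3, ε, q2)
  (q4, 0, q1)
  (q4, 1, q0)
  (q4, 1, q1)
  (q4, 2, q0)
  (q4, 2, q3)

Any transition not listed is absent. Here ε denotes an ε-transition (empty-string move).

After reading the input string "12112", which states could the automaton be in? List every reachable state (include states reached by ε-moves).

{q0, q2, q3, q4}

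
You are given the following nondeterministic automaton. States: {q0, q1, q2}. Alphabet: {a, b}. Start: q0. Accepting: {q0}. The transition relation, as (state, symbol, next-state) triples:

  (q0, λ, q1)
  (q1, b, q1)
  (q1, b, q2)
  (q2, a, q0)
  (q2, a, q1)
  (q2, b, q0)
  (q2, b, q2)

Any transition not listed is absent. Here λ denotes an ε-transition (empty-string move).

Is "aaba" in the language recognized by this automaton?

No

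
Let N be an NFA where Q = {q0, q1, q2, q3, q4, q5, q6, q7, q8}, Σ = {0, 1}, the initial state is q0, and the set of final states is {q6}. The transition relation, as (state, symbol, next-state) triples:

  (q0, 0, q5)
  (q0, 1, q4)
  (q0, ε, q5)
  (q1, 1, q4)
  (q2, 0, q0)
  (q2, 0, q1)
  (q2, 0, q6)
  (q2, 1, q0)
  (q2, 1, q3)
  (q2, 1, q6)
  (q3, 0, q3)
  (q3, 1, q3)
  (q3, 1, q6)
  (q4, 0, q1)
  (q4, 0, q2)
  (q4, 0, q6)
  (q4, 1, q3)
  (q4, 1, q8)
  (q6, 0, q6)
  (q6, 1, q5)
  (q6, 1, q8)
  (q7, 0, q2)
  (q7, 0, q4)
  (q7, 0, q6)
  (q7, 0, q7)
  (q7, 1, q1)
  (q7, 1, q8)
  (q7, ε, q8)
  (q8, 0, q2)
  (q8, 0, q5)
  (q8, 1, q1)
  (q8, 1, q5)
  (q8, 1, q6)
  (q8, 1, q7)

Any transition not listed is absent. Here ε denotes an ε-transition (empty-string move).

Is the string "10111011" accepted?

Yes

Start: ε-closure({q0}) = {q0, q5}.
Read '1': {q0, q5} → {q4}.
Read '0': {q4} → {q1, q2, q6}.
Read '1': {q1, q2, q6} → {q0, q3, q4, q5, q6, q8}.
Read '1': {q0, q3, q4, q5, q6, q8} → {q1, q3, q4, q5, q6, q7, q8}.
Read '1': {q1, q3, q4, q5, q6, q7, q8} → {q1, q3, q4, q5, q6, q7, q8}.
Read '0': {q1, q3, q4, q5, q6, q7, q8} → {q1, q2, q3, q4, q5, q6, q7, q8}.
Read '1': {q1, q2, q3, q4, q5, q6, q7, q8} → {q0, q1, q3, q4, q5, q6, q7, q8}.
Read '1': {q0, q1, q3, q4, q5, q6, q7, q8} → {q1, q3, q4, q5, q6, q7, q8}.
The final set {q1, q3, q4, q5, q6, q7, q8} contains the accepting state q6.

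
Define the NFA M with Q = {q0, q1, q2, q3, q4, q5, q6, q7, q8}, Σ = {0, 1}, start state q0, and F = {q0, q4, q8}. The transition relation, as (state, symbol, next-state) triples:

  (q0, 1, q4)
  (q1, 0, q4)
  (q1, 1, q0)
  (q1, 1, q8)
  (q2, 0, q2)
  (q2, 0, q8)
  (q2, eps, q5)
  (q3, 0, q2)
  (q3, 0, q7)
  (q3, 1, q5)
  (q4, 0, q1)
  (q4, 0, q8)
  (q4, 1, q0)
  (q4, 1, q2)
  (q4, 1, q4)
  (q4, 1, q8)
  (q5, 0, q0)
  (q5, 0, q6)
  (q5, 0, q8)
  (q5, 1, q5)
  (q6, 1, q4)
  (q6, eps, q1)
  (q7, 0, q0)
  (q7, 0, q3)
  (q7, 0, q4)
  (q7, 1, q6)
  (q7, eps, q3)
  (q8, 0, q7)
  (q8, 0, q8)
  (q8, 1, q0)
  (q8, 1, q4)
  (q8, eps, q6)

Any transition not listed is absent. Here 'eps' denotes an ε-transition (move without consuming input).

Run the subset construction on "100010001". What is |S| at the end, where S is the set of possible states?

7

Start in {q0}.
Read '1': {q0} → {q4}.
Read '0': {q4} → {q1, q6, q8}.
Read '0': {q1, q6, q8} → {q1, q3, q4, q6, q7, q8}.
Read '0': {q1, q3, q4, q6, q7, q8} → {q0, q1, q2, q3, q4, q5, q6, q7, q8}.
Read '1': {q0, q1, q2, q3, q4, q5, q6, q7, q8} → {q0, q1, q2, q4, q5, q6, q8}.
Read '0': {q0, q1, q2, q4, q5, q6, q8} → {q0, q1, q2, q3, q4, q5, q6, q7, q8}.
Read '0': {q0, q1, q2, q3, q4, q5, q6, q7, q8} → {q0, q1, q2, q3, q4, q5, q6, q7, q8}.
Read '0': {q0, q1, q2, q3, q4, q5, q6, q7, q8} → {q0, q1, q2, q3, q4, q5, q6, q7, q8}.
Read '1': {q0, q1, q2, q3, q4, q5, q6, q7, q8} → {q0, q1, q2, q4, q5, q6, q8}.
That set has 7 states.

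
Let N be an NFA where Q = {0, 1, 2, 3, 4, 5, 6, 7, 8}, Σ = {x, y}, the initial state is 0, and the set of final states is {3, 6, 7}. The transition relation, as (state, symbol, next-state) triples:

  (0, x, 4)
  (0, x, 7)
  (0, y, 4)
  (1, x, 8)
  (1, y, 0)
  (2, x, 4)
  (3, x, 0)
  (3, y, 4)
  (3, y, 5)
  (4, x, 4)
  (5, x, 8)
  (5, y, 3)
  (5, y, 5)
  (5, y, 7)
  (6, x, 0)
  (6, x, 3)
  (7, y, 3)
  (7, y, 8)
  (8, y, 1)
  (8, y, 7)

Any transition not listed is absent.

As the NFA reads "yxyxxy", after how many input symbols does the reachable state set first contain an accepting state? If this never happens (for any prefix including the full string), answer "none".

none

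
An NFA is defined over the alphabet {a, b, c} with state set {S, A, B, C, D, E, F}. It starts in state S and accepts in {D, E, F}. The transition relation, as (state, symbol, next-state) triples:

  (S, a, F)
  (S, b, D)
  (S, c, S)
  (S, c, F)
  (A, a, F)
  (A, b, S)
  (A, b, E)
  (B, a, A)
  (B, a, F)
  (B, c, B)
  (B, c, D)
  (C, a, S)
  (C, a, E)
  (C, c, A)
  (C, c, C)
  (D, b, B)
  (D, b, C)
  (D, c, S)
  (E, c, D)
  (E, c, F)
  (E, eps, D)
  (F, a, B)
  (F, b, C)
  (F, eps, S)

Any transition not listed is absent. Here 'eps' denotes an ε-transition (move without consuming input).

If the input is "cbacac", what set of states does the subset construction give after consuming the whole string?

Start in {S}.
Read 'c': S→{S, F}; now {S, F}.
Read 'b': S→{D}, F→{C}; now {C, D}.
Read 'a': C→{S, E}, D→∅; union {S, E}; ε-closure = {S, D, E}.
Read 'c': S→{S, F}, D→{S}, E→{D, F}; now {S, D, F}.
Read 'a': S→{F}, D→∅, F→{B}; union {B, F}; ε-closure = {S, B, F}.
Read 'c': S→{S, F}, B→{B, D}, F→∅; now {S, B, D, F}.

{S, B, D, F}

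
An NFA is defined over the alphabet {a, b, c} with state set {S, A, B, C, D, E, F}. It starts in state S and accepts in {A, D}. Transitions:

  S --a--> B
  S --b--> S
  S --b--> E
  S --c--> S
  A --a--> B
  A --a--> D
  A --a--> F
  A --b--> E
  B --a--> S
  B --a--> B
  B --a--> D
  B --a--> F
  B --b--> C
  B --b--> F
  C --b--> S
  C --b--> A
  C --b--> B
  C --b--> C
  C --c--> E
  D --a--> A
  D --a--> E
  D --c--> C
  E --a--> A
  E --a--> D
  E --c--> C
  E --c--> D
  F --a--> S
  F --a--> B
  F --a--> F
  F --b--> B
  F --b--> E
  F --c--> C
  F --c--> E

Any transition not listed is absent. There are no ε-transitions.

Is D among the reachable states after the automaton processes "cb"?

No

Start in {S}.
Read 'c': S→{S}; now {S}.
Read 'b': S→{S, E}; now {S, E}.
State D is not in {S, E}.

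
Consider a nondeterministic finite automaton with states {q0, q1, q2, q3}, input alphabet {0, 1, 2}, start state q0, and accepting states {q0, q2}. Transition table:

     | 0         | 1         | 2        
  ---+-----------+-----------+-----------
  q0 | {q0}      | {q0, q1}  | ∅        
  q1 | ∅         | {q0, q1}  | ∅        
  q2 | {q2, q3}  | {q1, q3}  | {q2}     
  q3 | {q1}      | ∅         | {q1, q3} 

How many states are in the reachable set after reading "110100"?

1

Start in {q0}.
Read '1': q0→{q0, q1}; now {q0, q1}.
Read '1': q0→{q0, q1}, q1→{q0, q1}; now {q0, q1}.
Read '0': q0→{q0}, q1→∅; now {q0}.
Read '1': q0→{q0, q1}; now {q0, q1}.
Read '0': q0→{q0}, q1→∅; now {q0}.
Read '0': q0→{q0}; now {q0}.
That set has 1 state.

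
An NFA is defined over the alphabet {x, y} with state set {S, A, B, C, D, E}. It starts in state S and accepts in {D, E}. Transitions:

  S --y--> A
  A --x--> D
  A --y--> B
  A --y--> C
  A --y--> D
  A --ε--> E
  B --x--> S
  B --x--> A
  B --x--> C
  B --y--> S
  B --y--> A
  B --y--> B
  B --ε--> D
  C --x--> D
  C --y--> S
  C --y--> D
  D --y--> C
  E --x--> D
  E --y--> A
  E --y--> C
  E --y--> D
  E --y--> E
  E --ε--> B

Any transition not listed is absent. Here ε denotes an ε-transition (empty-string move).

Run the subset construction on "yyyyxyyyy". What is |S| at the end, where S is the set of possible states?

6

Start in {S}.
Read 'y': S→{A}; union {A}; ε-closure = {A, B, D, E}.
Read 'y': A→{B, C, D}, B→{S, A, B}, D→{C}, E→{A, C, D, E}; now {S, A, B, C, D, E}.
Read 'y': S→{A}, A→{B, C, D}, B→{S, A, B}, C→{S, D}, D→{C}, E→{A, C, D, E}; now {S, A, B, C, D, E}.
Read 'y': S→{A}, A→{B, C, D}, B→{S, A, B}, C→{S, D}, D→{C}, E→{A, C, D, E}; now {S, A, B, C, D, E}.
Read 'x': S→∅, A→{D}, B→{S, A, C}, C→{D}, D→∅, E→{D}; union {S, A, C, D}; ε-closure = {S, A, B, C, D, E}.
Read 'y': S→{A}, A→{B, C, D}, B→{S, A, B}, C→{S, D}, D→{C}, E→{A, C, D, E}; now {S, A, B, C, D, E}.
Read 'y': S→{A}, A→{B, C, D}, B→{S, A, B}, C→{S, D}, D→{C}, E→{A, C, D, E}; now {S, A, B, C, D, E}.
Read 'y': S→{A}, A→{B, C, D}, B→{S, A, B}, C→{S, D}, D→{C}, E→{A, C, D, E}; now {S, A, B, C, D, E}.
Read 'y': S→{A}, A→{B, C, D}, B→{S, A, B}, C→{S, D}, D→{C}, E→{A, C, D, E}; now {S, A, B, C, D, E}.
That set has 6 states.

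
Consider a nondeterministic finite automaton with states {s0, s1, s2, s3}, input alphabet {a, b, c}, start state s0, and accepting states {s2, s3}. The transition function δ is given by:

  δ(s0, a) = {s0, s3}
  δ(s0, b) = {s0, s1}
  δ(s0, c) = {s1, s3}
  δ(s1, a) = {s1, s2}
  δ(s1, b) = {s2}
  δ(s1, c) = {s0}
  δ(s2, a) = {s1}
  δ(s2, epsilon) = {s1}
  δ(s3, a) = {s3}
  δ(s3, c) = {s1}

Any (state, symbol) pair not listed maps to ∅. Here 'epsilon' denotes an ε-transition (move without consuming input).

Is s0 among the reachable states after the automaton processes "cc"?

Start in {s0}.
Read 'c': s0→{s1, s3}; now {s1, s3}.
Read 'c': s1→{s0}, s3→{s1}; now {s0, s1}.
State s0 is in {s0, s1}.

Yes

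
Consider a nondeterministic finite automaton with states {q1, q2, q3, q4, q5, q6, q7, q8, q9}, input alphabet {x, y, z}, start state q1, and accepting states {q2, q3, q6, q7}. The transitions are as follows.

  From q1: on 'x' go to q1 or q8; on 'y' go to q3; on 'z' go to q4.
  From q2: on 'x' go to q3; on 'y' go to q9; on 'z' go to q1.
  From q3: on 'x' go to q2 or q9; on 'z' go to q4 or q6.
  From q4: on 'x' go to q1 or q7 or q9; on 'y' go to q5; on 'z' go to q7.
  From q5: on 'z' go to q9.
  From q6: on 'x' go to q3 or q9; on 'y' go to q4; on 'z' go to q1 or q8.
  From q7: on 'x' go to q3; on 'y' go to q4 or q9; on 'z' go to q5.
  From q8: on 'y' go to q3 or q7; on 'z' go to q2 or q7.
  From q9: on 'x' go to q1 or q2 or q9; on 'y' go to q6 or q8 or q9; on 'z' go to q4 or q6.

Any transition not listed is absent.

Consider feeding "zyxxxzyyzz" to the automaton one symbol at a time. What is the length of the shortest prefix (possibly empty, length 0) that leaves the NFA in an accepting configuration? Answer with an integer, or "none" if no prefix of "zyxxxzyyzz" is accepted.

Start in {q1}.
Read 'z': q1→{q4}; now {q4}.
Read 'y': q4→{q5}; now {q5}.
Read 'x': q5→∅; now ∅.
The set is empty and remains empty for the remaining 7 symbols.
No reachable set along the way intersects F.

none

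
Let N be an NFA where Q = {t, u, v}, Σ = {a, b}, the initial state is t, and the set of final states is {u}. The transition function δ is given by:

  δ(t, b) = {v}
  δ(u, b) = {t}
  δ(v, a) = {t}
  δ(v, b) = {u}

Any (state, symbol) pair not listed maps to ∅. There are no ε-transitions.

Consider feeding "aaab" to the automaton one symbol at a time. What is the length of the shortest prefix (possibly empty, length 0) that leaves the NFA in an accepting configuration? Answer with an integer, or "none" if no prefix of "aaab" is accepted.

Start in {t}.
Read 'a': t→∅; now ∅.
The set is empty and remains empty for the remaining 3 symbols.
No reachable set along the way intersects F.

none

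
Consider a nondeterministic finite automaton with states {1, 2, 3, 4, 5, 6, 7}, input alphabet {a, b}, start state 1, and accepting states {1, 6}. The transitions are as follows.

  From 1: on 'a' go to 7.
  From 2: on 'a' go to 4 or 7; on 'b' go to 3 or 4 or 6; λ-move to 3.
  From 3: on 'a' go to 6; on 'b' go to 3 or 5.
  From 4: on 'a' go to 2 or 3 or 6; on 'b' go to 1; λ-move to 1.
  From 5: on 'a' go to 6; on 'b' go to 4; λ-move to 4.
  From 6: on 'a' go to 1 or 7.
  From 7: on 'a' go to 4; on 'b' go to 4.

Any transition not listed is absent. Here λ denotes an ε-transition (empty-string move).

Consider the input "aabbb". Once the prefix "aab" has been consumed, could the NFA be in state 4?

No

Start in {1}.
Read 'a': 1→{7}; now {7}.
Read 'a': 7→{4}; union {4}; ε-closure = {1, 4}.
Read 'b': 1→∅, 4→{1}; now {1}.
State 4 is not in {1}.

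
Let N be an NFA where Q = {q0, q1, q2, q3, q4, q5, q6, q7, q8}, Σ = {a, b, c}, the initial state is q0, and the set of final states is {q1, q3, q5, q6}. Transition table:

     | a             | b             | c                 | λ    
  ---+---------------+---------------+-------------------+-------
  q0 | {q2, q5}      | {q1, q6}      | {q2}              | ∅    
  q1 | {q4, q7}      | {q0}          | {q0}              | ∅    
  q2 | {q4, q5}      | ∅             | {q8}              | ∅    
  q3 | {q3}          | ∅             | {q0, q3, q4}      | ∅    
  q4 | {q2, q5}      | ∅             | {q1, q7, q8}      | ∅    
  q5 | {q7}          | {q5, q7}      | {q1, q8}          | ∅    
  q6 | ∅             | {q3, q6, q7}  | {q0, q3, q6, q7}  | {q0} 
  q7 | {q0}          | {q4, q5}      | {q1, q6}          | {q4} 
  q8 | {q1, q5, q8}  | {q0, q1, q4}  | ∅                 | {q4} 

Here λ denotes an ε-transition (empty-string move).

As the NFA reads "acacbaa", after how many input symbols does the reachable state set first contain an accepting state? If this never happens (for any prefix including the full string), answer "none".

Start in {q0}.
Read 'a': {q0} → {q2, q5}.
None of the earlier sets intersect F, but {q2, q5} does.

1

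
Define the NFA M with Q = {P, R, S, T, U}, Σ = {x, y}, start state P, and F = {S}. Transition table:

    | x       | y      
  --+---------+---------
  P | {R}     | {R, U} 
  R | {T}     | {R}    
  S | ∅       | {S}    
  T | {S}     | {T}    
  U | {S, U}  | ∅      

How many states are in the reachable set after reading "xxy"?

1

Start in {P}.
Read 'x': {P} → {R}.
Read 'x': {R} → {T}.
Read 'y': {T} → {T}.
That set has 1 state.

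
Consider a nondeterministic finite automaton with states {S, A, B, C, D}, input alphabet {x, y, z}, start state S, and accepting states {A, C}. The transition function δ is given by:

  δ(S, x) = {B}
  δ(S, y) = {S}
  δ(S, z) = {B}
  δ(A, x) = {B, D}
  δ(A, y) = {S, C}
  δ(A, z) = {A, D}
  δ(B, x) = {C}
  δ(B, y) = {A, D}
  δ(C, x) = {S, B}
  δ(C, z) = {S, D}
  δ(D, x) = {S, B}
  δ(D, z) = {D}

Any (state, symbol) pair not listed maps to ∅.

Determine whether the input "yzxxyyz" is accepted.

No

Start in {S}.
Read 'y': S→{S}; now {S}.
Read 'z': S→{B}; now {B}.
Read 'x': B→{C}; now {C}.
Read 'x': C→{S, B}; now {S, B}.
Read 'y': S→{S}, B→{A, D}; now {S, A, D}.
Read 'y': S→{S}, A→{S, C}, D→∅; now {S, C}.
Read 'z': S→{B}, C→{S, D}; now {S, B, D}.
The final set {S, B, D} contains no accepting state.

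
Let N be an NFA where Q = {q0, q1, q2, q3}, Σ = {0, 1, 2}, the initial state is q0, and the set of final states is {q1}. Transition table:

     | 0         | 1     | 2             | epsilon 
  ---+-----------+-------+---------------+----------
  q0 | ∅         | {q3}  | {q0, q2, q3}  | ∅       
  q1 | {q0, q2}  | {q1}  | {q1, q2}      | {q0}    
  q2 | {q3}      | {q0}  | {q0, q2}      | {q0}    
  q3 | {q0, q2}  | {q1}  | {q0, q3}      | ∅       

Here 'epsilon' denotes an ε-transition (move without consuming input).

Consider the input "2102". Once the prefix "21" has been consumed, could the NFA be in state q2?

No

Start in {q0}.
Read '2': {q0} → {q0, q2, q3}.
Read '1': {q0, q2, q3} → {q0, q1, q3}.
State q2 is not in {q0, q1, q3}.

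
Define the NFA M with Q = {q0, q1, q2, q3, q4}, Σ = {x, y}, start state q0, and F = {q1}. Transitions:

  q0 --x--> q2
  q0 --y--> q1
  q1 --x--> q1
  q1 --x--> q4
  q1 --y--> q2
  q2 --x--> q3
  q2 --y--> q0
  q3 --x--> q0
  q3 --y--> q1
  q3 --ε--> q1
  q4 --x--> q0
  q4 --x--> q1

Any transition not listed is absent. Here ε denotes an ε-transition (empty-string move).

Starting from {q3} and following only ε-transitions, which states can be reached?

{q1, q3}

Begin with {q3}.
ε-move q3 → q1; add q1.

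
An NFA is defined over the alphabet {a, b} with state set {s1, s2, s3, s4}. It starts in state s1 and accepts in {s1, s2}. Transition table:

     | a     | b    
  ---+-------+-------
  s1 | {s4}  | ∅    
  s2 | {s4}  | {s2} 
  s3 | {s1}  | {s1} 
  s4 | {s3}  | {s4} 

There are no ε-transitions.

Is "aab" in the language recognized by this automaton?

Start in {s1}.
Read 'a': s1→{s4}; now {s4}.
Read 'a': s4→{s3}; now {s3}.
Read 'b': s3→{s1}; now {s1}.
The final set {s1} contains the accepting state s1.

Yes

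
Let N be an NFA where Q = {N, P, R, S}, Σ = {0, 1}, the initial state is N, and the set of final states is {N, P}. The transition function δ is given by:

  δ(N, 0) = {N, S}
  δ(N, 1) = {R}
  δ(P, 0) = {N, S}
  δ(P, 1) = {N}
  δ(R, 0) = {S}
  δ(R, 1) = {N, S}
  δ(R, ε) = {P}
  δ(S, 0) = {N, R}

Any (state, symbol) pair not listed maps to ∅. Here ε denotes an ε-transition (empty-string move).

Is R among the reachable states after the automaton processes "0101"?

Yes

Start in {N}.
Read '0': N→{N, S}; now {N, S}.
Read '1': N→{R}, S→∅; union {R}; ε-closure = {P, R}.
Read '0': P→{N, S}, R→{S}; now {N, S}.
Read '1': N→{R}, S→∅; union {R}; ε-closure = {P, R}.
State R is in {P, R}.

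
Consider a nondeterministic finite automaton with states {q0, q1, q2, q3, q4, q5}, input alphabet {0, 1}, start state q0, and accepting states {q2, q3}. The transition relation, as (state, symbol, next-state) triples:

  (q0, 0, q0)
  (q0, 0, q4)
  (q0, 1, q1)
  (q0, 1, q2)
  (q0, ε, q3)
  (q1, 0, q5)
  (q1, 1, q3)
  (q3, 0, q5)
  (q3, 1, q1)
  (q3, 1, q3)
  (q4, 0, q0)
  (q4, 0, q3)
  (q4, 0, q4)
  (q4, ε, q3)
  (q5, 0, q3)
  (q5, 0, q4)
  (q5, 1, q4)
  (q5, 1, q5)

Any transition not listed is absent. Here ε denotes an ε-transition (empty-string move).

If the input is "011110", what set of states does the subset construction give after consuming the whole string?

{q0, q3, q4, q5}

Start: ε-closure({q0}) = {q0, q3}.
Read '0': q0→{q0, q4}, q3→{q5}; union {q0, q4, q5}; ε-closure = {q0, q3, q4, q5}.
Read '1': q0→{q1, q2}, q3→{q1, q3}, q4→∅, q5→{q4, q5}; now {q1, q2, q3, q4, q5}.
Read '1': q1→{q3}, q2→∅, q3→{q1, q3}, q4→∅, q5→{q4, q5}; now {q1, q3, q4, q5}.
Read '1': q1→{q3}, q3→{q1, q3}, q4→∅, q5→{q4, q5}; now {q1, q3, q4, q5}.
Read '1': q1→{q3}, q3→{q1, q3}, q4→∅, q5→{q4, q5}; now {q1, q3, q4, q5}.
Read '0': q1→{q5}, q3→{q5}, q4→{q0, q3, q4}, q5→{q3, q4}; now {q0, q3, q4, q5}.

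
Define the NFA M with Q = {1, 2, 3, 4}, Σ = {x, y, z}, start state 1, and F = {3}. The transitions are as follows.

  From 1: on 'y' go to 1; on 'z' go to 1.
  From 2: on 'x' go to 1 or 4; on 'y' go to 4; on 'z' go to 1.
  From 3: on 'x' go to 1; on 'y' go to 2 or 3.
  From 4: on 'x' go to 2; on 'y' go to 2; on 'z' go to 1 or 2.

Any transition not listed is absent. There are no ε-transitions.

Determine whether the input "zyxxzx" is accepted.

No

Start in {1}.
Read 'z': 1→{1}; now {1}.
Read 'y': 1→{1}; now {1}.
Read 'x': 1→∅; now ∅.
The set is empty and remains empty for the remaining 3 symbols.
The final set ∅ contains no accepting state.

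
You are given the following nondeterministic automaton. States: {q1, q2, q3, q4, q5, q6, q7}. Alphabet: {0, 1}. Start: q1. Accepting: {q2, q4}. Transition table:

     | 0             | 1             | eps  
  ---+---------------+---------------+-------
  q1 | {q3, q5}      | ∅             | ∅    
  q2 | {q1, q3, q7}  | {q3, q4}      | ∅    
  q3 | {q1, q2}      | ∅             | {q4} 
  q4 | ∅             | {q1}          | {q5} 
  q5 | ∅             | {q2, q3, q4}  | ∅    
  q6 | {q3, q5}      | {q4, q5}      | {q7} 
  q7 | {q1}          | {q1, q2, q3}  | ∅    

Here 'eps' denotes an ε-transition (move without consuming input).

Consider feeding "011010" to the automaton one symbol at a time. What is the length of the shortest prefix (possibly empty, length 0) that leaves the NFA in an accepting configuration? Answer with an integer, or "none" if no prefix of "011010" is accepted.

Start in {q1}.
Read '0': {q1} → {q3, q4, q5}.
None of the earlier sets intersect F, but {q3, q4, q5} does.

1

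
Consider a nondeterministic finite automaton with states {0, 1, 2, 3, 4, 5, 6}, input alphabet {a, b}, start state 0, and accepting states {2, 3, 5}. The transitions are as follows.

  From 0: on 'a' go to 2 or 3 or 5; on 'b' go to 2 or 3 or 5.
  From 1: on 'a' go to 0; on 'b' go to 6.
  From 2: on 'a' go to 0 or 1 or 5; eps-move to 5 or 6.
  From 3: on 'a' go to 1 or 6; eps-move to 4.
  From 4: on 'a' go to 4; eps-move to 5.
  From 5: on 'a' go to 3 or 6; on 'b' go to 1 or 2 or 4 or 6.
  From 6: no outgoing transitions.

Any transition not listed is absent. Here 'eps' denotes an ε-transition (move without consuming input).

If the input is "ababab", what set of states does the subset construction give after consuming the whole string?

{1, 2, 3, 4, 5, 6}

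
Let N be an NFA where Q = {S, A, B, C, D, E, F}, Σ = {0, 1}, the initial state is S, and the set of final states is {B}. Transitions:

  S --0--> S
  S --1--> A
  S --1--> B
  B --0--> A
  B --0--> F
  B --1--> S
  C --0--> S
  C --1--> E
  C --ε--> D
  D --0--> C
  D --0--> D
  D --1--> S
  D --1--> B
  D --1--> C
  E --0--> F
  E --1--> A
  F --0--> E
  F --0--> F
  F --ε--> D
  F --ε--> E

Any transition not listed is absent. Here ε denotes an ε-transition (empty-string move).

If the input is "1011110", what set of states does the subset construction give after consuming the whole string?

Start in {S}.
Read '1': S→{A, B}; now {A, B}.
Read '0': A→∅, B→{A, F}; union {A, F}; ε-closure = {A, D, E, F}.
Read '1': A→∅, D→{S, B, C}, E→{A}, F→∅; union {S, A, B, C}; ε-closure = {S, A, B, C, D}.
Read '1': S→{A, B}, A→∅, B→{S}, C→{E}, D→{S, B, C}; union {S, A, B, C, E}; ε-closure = {S, A, B, C, D, E}.
Read '1': S→{A, B}, A→∅, B→{S}, C→{E}, D→{S, B, C}, E→{A}; union {S, A, B, C, E}; ε-closure = {S, A, B, C, D, E}.
Read '1': S→{A, B}, A→∅, B→{S}, C→{E}, D→{S, B, C}, E→{A}; union {S, A, B, C, E}; ε-closure = {S, A, B, C, D, E}.
Read '0': S→{S}, A→∅, B→{A, F}, C→{S}, D→{C, D}, E→{F}; union {S, A, C, D, F}; ε-closure = {S, A, C, D, E, F}.

{S, A, C, D, E, F}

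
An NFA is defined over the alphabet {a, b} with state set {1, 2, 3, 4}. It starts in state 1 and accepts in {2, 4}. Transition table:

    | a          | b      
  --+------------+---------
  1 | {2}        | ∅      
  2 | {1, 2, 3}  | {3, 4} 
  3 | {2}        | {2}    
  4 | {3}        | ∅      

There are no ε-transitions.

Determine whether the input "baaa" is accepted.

No

Start in {1}.
Read 'b': 1→∅; now ∅.
The set is empty and remains empty for the remaining 3 symbols.
The final set ∅ contains no accepting state.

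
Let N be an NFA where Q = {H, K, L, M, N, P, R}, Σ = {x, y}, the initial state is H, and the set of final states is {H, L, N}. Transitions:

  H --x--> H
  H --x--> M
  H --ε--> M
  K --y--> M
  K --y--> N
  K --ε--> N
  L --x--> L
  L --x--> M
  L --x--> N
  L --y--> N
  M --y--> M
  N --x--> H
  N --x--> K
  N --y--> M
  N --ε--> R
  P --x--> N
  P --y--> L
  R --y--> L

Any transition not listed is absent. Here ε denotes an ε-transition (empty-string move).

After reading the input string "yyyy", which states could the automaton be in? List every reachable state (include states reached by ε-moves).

Start: ε-closure({H}) = {H, M}.
Read 'y': H→∅, M→{M}; now {M}.
Read 'y': M→{M}; now {M}.
Read 'y': M→{M}; now {M}.
Read 'y': M→{M}; now {M}.

{M}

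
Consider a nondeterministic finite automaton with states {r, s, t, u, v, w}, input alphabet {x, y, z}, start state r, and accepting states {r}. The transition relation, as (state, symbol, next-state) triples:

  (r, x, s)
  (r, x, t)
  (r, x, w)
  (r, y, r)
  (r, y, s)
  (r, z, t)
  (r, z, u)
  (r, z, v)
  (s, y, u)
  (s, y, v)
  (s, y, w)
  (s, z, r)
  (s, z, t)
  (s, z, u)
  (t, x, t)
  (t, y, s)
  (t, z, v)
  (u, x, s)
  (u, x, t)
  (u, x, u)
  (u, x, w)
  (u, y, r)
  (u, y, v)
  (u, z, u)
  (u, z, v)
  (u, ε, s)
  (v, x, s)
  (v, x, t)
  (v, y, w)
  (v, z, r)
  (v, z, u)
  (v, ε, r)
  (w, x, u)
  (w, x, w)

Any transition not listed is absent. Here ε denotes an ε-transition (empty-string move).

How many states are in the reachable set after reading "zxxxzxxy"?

Start in {r}.
Read 'z': r→{t, u, v}; union {t, u, v}; ε-closure = {r, s, t, u, v}.
Read 'x': r→{s, t, w}, s→∅, t→{t}, u→{s, t, u, w}, v→{s, t}; now {s, t, u, w}.
Read 'x': s→∅, t→{t}, u→{s, t, u, w}, w→{u, w}; now {s, t, u, w}.
Read 'x': s→∅, t→{t}, u→{s, t, u, w}, w→{u, w}; now {s, t, u, w}.
Read 'z': s→{r, t, u}, t→{v}, u→{u, v}, w→∅; union {r, t, u, v}; ε-closure = {r, s, t, u, v}.
Read 'x': r→{s, t, w}, s→∅, t→{t}, u→{s, t, u, w}, v→{s, t}; now {s, t, u, w}.
Read 'x': s→∅, t→{t}, u→{s, t, u, w}, w→{u, w}; now {s, t, u, w}.
Read 'y': s→{u, v, w}, t→{s}, u→{r, v}, w→∅; now {r, s, u, v, w}.
That set has 5 states.

5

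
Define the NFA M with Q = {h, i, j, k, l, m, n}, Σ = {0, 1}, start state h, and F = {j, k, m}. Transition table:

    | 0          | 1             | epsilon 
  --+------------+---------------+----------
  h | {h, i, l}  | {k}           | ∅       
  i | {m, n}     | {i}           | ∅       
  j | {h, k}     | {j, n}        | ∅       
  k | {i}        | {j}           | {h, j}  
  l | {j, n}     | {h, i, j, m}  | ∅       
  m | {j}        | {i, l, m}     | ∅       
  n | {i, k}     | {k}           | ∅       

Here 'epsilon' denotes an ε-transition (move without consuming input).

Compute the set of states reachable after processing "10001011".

Start in {h}.
Read '1': {h} → {h, j, k}.
Read '0': {h, j, k} → {h, i, j, k, l}.
Read '0': {h, i, j, k, l} → {h, i, j, k, l, m, n}.
Read '0': {h, i, j, k, l, m, n} → {h, i, j, k, l, m, n}.
Read '1': {h, i, j, k, l, m, n} → {h, i, j, k, l, m, n}.
Read '0': {h, i, j, k, l, m, n} → {h, i, j, k, l, m, n}.
Read '1': {h, i, j, k, l, m, n} → {h, i, j, k, l, m, n}.
Read '1': {h, i, j, k, l, m, n} → {h, i, j, k, l, m, n}.

{h, i, j, k, l, m, n}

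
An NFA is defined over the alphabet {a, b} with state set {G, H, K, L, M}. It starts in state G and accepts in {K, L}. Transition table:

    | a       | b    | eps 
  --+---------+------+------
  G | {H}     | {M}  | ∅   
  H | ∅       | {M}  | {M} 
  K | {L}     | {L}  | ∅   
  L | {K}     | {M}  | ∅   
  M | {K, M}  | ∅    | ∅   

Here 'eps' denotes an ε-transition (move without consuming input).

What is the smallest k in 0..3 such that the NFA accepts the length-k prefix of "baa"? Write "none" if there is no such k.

2

Start in {G}.
Read 'b': G→{M}; now {M}.
Read 'a': M→{K, M}; now {K, M}.
None of the earlier sets intersect F, but {K, M} does.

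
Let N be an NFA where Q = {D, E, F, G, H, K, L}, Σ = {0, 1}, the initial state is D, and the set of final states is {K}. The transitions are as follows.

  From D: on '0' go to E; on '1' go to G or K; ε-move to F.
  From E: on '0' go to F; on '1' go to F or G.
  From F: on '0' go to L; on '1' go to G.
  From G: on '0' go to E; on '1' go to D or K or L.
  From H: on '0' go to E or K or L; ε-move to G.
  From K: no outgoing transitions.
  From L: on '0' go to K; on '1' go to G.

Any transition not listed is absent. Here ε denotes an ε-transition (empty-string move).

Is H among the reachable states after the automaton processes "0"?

Start: ε-closure({D}) = {D, F}.
Read '0': {D, F} → {E, L}.
State H is not in {E, L}.

No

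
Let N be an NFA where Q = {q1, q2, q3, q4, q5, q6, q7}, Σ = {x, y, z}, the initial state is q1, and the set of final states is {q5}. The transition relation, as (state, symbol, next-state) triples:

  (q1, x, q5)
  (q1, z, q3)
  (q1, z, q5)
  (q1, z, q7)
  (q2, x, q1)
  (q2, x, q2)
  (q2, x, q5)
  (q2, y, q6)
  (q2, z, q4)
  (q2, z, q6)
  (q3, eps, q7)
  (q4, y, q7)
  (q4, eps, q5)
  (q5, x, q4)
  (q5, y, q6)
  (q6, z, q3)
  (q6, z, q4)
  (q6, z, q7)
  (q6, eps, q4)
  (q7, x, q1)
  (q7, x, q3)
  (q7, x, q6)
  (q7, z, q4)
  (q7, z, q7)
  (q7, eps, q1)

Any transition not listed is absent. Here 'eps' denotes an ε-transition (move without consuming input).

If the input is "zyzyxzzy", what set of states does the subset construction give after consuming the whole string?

Start in {q1}.
Read 'z': q1→{q3, q5, q7}; union {q3, q5, q7}; ε-closure = {q1, q3, q5, q7}.
Read 'y': q1→∅, q3→∅, q5→{q6}, q7→∅; union {q6}; ε-closure = {q4, q5, q6}.
Read 'z': q4→∅, q5→∅, q6→{q3, q4, q7}; union {q3, q4, q7}; ε-closure = {q1, q3, q4, q5, q7}.
Read 'y': q1→∅, q3→∅, q4→{q7}, q5→{q6}, q7→∅; union {q6, q7}; ε-closure = {q1, q4, q5, q6, q7}.
Read 'x': q1→{q5}, q4→∅, q5→{q4}, q6→∅, q7→{q1, q3, q6}; union {q1, q3, q4, q5, q6}; ε-closure = {q1, q3, q4, q5, q6, q7}.
Read 'z': q1→{q3, q5, q7}, q3→∅, q4→∅, q5→∅, q6→{q3, q4, q7}, q7→{q4, q7}; union {q3, q4, q5, q7}; ε-closure = {q1, q3, q4, q5, q7}.
Read 'z': q1→{q3, q5, q7}, q3→∅, q4→∅, q5→∅, q7→{q4, q7}; union {q3, q4, q5, q7}; ε-closure = {q1, q3, q4, q5, q7}.
Read 'y': q1→∅, q3→∅, q4→{q7}, q5→{q6}, q7→∅; union {q6, q7}; ε-closure = {q1, q4, q5, q6, q7}.

{q1, q4, q5, q6, q7}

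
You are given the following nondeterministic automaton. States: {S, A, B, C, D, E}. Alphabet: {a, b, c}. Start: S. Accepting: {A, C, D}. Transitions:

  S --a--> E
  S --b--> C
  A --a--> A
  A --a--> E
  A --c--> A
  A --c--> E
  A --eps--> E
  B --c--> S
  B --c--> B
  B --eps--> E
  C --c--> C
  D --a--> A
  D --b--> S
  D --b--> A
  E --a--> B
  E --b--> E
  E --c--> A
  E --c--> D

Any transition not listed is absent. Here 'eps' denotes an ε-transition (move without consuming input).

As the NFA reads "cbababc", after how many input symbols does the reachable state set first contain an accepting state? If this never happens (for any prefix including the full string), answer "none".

none

Start in {S}.
Read 'c': S→∅; now ∅.
The set is empty and remains empty for the remaining 6 symbols.
No reachable set along the way intersects F.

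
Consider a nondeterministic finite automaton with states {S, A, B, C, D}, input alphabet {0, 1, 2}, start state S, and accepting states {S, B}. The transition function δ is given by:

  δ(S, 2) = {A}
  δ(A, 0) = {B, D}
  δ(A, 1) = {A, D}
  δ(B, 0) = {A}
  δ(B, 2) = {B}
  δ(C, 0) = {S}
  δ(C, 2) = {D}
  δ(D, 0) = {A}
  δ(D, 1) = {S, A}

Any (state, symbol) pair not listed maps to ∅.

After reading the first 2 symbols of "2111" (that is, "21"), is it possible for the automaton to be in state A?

Yes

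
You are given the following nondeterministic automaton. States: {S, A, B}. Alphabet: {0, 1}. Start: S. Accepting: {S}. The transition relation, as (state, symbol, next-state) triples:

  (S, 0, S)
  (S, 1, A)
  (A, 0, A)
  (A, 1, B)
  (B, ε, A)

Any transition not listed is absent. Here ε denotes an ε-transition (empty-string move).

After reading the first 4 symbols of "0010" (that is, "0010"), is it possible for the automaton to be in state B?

No

Start in {S}.
Read '0': S→{S}; now {S}.
Read '0': S→{S}; now {S}.
Read '1': S→{A}; now {A}.
Read '0': A→{A}; now {A}.
State B is not in {A}.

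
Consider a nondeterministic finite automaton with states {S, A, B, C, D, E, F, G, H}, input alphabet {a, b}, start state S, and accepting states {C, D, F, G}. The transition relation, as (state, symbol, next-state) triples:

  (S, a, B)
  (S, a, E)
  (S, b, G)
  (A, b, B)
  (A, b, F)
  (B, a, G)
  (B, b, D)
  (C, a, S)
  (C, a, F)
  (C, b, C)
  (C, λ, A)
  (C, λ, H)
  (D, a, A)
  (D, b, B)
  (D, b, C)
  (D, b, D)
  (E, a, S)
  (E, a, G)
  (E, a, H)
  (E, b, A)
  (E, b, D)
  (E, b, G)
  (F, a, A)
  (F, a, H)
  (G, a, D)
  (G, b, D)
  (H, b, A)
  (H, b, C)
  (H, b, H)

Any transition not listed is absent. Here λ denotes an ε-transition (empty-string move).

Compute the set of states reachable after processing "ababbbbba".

Start in {S}.
Read 'a': {S} → {B, E}.
Read 'b': {B, E} → {A, D, G}.
Read 'a': {A, D, G} → {A, D}.
Read 'b': {A, D} → {A, B, C, D, F, H}.
Read 'b': {A, B, C, D, F, H} → {A, B, C, D, F, H}.
Read 'b': {A, B, C, D, F, H} → {A, B, C, D, F, H}.
Read 'b': {A, B, C, D, F, H} → {A, B, C, D, F, H}.
Read 'b': {A, B, C, D, F, H} → {A, B, C, D, F, H}.
Read 'a': {A, B, C, D, F, H} → {S, A, F, G, H}.

{S, A, F, G, H}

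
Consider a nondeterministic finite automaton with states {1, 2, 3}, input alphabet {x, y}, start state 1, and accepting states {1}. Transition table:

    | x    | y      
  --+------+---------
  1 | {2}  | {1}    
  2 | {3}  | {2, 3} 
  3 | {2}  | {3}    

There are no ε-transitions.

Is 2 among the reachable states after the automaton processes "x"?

Start in {1}.
Read 'x': 1→{2}; now {2}.
State 2 is in {2}.

Yes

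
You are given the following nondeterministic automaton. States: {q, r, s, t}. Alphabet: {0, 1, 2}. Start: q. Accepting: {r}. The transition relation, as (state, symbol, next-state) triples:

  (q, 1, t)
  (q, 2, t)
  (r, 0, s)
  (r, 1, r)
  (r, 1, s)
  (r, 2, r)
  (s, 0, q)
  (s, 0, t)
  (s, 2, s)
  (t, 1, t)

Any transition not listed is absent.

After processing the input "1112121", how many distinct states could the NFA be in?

Start in {q}.
Read '1': {q} → {t}.
Read '1': {t} → {t}.
Read '1': {t} → {t}.
Read '2': {t} → ∅.
The set is empty and remains empty for the remaining 3 symbols.
That set has 0 states.

0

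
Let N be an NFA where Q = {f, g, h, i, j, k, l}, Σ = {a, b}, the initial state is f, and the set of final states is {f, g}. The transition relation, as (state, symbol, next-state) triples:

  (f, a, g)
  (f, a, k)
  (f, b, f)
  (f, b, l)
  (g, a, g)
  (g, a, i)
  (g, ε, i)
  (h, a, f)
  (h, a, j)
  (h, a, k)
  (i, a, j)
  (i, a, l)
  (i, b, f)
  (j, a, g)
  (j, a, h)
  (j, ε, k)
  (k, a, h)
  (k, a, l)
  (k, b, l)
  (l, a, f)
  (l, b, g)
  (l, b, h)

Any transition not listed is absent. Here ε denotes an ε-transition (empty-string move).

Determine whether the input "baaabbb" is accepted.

Yes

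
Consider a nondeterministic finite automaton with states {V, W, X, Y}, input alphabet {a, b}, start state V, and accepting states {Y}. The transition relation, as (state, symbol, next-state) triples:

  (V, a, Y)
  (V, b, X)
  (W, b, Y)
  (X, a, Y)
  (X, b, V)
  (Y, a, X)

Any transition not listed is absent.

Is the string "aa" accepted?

No

Start in {V}.
Read 'a': {V} → {Y}.
Read 'a': {Y} → {X}.
The final set {X} contains no accepting state.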